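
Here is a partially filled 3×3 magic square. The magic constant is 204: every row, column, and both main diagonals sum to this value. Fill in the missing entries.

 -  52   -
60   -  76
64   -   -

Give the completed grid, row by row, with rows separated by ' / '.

80 52 72 / 60 68 76 / 64 84 56

The remaining cell in row 2 is (2,2) = 204 − 136 = 68.
Column 1: 60 + 64 + ? = 204, so (1,1) = 80.
The remaining cell in column 2 is (3,2) = 204 − 120 = 84.
Main diagonal must total 204; the given cells sum to 148, so (3,3) = 56.
Anti-diagonal must total 204; the given cells sum to 132, so (1,3) = 72.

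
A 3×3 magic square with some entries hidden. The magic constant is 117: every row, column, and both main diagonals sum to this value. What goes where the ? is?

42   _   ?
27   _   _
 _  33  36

30

Row 3 needs 117; the known cells sum to 69, so (3,1) = 48.
Main diagonal: 42 + 36 + ? = 117, so (2,2) = 39.
Anti-diagonal must total 117; the given cells sum to 87, so (1,3) = 30.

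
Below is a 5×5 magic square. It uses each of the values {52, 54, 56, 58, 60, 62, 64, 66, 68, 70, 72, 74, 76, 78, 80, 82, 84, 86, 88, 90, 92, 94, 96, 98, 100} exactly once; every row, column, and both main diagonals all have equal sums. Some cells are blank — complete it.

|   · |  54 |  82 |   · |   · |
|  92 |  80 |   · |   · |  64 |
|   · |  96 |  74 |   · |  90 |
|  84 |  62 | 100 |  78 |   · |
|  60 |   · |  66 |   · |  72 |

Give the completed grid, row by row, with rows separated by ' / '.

The 25 entries sum to 1900, so each line sums to 1900/5 = 380.
Row 4 must total 380; the given cells sum to 324, so (4,5) = 56.
Column 2 needs 380; the known cells sum to 292, so (5,2) = 88.
The remaining cell in column 3 is (2,3) = 380 − 322 = 58.
The remaining cell in column 5 is (1,5) = 380 − 282 = 98.
Main diagonal: 80 + 74 + 78 + 72 + ? = 380, so (1,1) = 76.
Anti-diagonal: 98 + 74 + 62 + 60 + ? = 380, so (2,4) = 86.
From row 1, 380 − (76 + 54 + 82 + 98) gives (1,4) = 70.
Using row 5: 60 + 88 + 66 + 72 + ? → (5,4) = 380 − 286 = 94.
Using column 1: 76 + 92 + 84 + 60 + ? → (3,1) = 380 − 312 = 68.
Column 4 needs 380; the known cells sum to 328, so (3,4) = 52.

76 54 82 70 98 / 92 80 58 86 64 / 68 96 74 52 90 / 84 62 100 78 56 / 60 88 66 94 72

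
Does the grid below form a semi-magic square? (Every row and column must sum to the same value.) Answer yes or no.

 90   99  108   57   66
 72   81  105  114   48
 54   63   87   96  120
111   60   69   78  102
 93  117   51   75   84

Row 1: 90 + 99 + 108 + 57 + 66 = 420.
Row 2: 72 + 81 + 105 + 114 + 48 = 420.
Row 3: 54 + 63 + 87 + 96 + 120 = 420.
Row 4: 111 + 60 + 69 + 78 + 102 = 420.
Row 5: 93 + 117 + 51 + 75 + 84 = 420.
Column 1: 90 + 72 + 54 + 111 + 93 = 420.
Column 2: 99 + 81 + 63 + 60 + 117 = 420.
Column 3: 108 + 105 + 87 + 69 + 51 = 420.
Column 4: 57 + 114 + 96 + 78 + 75 = 420.
Column 5: 66 + 48 + 120 + 102 + 84 = 420.
All lines sum to 420.

Yes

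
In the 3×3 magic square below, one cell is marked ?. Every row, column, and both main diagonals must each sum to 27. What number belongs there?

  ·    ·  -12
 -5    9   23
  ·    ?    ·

-19

The remaining cell in column 3 is (3,3) = 27 − 11 = 16.
Main diagonal must total 27; the given cells sum to 25, so (1,1) = 2.
From anti-diagonal, 27 − (-12 + 9) gives (3,1) = 30.
Row 1 must total 27; the given cells sum to -10, so (1,2) = 37.
Row 3 needs 27; the known cells sum to 46, so (3,2) = -19.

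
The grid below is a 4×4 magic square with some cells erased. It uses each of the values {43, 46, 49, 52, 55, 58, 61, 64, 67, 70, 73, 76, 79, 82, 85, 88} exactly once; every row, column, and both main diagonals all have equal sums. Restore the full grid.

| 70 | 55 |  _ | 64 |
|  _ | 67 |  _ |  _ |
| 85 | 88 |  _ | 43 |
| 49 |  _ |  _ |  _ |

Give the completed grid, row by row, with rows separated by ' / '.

The 16 entries sum to 1048, so each line sums to 1048/4 = 262.
Row 1: 70 + 55 + 64 + ? = 262, so (1,3) = 73.
Row 3 must total 262; the given cells sum to 216, so (3,3) = 46.
Column 1 must total 262; the given cells sum to 204, so (2,1) = 58.
The remaining cell in column 2 is (4,2) = 262 − 210 = 52.
Main diagonal needs 262; the known cells sum to 183, so (4,4) = 79.
Anti-diagonal must total 262; the given cells sum to 201, so (2,3) = 61.
Row 2 needs 262; the known cells sum to 186, so (2,4) = 76.
Row 4: 49 + 52 + 79 + ? = 262, so (4,3) = 82.

70 55 73 64 / 58 67 61 76 / 85 88 46 43 / 49 52 82 79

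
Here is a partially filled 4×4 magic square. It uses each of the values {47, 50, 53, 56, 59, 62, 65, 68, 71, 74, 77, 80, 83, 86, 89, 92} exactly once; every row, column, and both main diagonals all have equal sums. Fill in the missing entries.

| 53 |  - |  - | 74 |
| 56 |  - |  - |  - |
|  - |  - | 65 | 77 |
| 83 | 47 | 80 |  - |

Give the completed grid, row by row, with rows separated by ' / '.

53 89 62 74 / 56 92 71 59 / 86 50 65 77 / 83 47 80 68

The 16 entries sum to 1112, so each line sums to 1112/4 = 278.
Row 4 must total 278; the given cells sum to 210, so (4,4) = 68.
Using column 1: 53 + 56 + 83 + ? → (3,1) = 278 − 192 = 86.
Column 4: 74 + 77 + 68 + ? = 278, so (2,4) = 59.
Using main diagonal: 53 + 65 + 68 + ? → (2,2) = 278 − 186 = 92.
From row 2, 278 − (56 + 92 + 59) gives (2,3) = 71.
Row 3 needs 278; the known cells sum to 228, so (3,2) = 50.
Column 2 must total 278; the given cells sum to 189, so (1,2) = 89.
Column 3 needs 278; the known cells sum to 216, so (1,3) = 62.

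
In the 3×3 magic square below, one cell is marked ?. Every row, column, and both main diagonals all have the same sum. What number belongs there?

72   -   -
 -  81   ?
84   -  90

75

Main diagonal is complete and sums to 243; that is the magic constant.
From row 3, 243 − (84 + 90) gives (3,2) = 69.
The remaining cell in column 1 is (2,1) = 243 − 156 = 87.
Column 2 must total 243; the given cells sum to 150, so (1,2) = 93.
Anti-diagonal needs 243; the known cells sum to 165, so (1,3) = 78.
Row 2 must total 243; the given cells sum to 168, so (2,3) = 75.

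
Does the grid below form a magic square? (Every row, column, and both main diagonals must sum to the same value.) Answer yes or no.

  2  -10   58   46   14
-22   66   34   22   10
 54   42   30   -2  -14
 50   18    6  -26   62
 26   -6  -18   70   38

Yes

Row 1: 2 + (-10) + 58 + 46 + 14 = 110.
Row 2: -22 + 66 + 34 + 22 + 10 = 110.
Row 3: 54 + 42 + 30 + (-2) + (-14) = 110.
Row 4: 50 + 18 + 6 + (-26) + 62 = 110.
Row 5: 26 + (-6) + (-18) + 70 + 38 = 110.
Column 1: 2 + (-22) + 54 + 50 + 26 = 110.
Column 2: -10 + 66 + 42 + 18 + (-6) = 110.
Column 3: 58 + 34 + 30 + 6 + (-18) = 110.
Column 4: 46 + 22 + (-2) + (-26) + 70 = 110.
Column 5: 14 + 10 + (-14) + 62 + 38 = 110.
Main diagonal: 2 + 66 + 30 + (-26) + 38 = 110.
Anti-diagonal: 14 + 22 + 30 + 18 + 26 = 110.
All lines sum to 110.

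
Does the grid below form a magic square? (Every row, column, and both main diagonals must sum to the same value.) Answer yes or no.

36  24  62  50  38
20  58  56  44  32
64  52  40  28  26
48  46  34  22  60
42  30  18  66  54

Row 1: 36 + 24 + 62 + 50 + 38 = 210.
Row 2: 20 + 58 + 56 + 44 + 32 = 210.
Row 3: 64 + 52 + 40 + 28 + 26 = 210.
Row 4: 48 + 46 + 34 + 22 + 60 = 210.
Row 5: 42 + 30 + 18 + 66 + 54 = 210.
Column 1: 36 + 20 + 64 + 48 + 42 = 210.
Column 2: 24 + 58 + 52 + 46 + 30 = 210.
Column 3: 62 + 56 + 40 + 34 + 18 = 210.
Column 4: 50 + 44 + 28 + 22 + 66 = 210.
Column 5: 38 + 32 + 26 + 60 + 54 = 210.
Main diagonal: 36 + 58 + 40 + 22 + 54 = 210.
Anti-diagonal: 38 + 44 + 40 + 46 + 42 = 210.
All lines sum to 210.

Yes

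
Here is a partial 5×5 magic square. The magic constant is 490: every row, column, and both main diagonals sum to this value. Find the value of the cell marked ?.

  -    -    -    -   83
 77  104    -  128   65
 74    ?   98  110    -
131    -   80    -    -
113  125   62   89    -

Row 2 needs 490; the known cells sum to 374, so (2,3) = 116.
Row 5 must total 490; the given cells sum to 389, so (5,5) = 101.
Column 1: 77 + 74 + 131 + 113 + ? = 490, so (1,1) = 95.
The remaining cell in column 3 is (1,3) = 490 − 356 = 134.
Using main diagonal: 95 + 104 + 98 + 101 + ? → (4,4) = 490 − 398 = 92.
From anti-diagonal, 490 − (83 + 128 + 98 + 113) gives (4,2) = 68.
Row 4 needs 490; the known cells sum to 371, so (4,5) = 119.
Using column 4: 128 + 110 + 92 + 89 + ? → (1,4) = 490 − 419 = 71.
The remaining cell in column 5 is (3,5) = 490 − 368 = 122.
The remaining cell in row 1 is (1,2) = 490 − 383 = 107.
From row 3, 490 − (74 + 98 + 110 + 122) gives (3,2) = 86.

86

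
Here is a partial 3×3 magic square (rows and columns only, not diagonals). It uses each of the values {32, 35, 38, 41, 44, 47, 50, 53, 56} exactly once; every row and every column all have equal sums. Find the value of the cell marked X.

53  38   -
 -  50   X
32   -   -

The 9 entries sum to 396, so each line sums to 396/3 = 132.
The remaining cell in row 1 is (1,3) = 132 − 91 = 41.
Column 1 needs 132; the known cells sum to 85, so (2,1) = 47.
Column 2 must total 132; the given cells sum to 88, so (3,2) = 44.
The remaining cell in row 2 is (2,3) = 132 − 97 = 35.

35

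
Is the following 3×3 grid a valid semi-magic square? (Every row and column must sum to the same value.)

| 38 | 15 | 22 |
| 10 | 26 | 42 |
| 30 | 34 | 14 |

Row 1: 38 + 15 + 22 = 75.
Row 2: 10 + 26 + 42 = 78.
Row 3: 30 + 34 + 14 = 78.
Column 1: 38 + 10 + 30 = 78.
Column 2: 15 + 26 + 34 = 75.
Column 3: 22 + 42 + 14 = 78.

No — column 1 sums to 78 but row 1 sums to 75.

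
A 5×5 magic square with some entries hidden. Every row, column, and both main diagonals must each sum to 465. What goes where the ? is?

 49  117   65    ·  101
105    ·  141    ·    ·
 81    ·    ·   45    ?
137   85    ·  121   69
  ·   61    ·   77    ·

113

Row 1 needs 465; the known cells sum to 332, so (1,4) = 133.
Row 4: 137 + 85 + 121 + 69 + ? = 465, so (4,3) = 53.
Using column 1: 49 + 105 + 81 + 137 + ? → (5,1) = 465 − 372 = 93.
Using column 4: 133 + 45 + 121 + 77 + ? → (2,4) = 465 − 376 = 89.
Using anti-diagonal: 101 + 89 + 85 + 93 + ? → (3,3) = 465 − 368 = 97.
Column 3 needs 465; the known cells sum to 356, so (5,3) = 109.
The remaining cell in row 5 is (5,5) = 465 − 340 = 125.
Using main diagonal: 49 + 97 + 121 + 125 + ? → (2,2) = 465 − 392 = 73.
The remaining cell in row 2 is (2,5) = 465 − 408 = 57.
The remaining cell in column 2 is (3,2) = 465 − 336 = 129.
Column 5 must total 465; the given cells sum to 352, so (3,5) = 113.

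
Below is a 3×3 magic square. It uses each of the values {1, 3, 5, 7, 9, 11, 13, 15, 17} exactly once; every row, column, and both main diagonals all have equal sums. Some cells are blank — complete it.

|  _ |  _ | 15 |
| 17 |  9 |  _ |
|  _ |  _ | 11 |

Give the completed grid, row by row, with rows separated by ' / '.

The 9 entries sum to 81, so each line sums to 81/3 = 27.
Row 2 needs 27; the known cells sum to 26, so (2,3) = 1.
Using main diagonal: 9 + 11 + ? → (1,1) = 27 − 20 = 7.
Anti-diagonal: 15 + 9 + ? = 27, so (3,1) = 3.
The remaining cell in row 1 is (1,2) = 27 − 22 = 5.
Row 3 needs 27; the known cells sum to 14, so (3,2) = 13.

7 5 15 / 17 9 1 / 3 13 11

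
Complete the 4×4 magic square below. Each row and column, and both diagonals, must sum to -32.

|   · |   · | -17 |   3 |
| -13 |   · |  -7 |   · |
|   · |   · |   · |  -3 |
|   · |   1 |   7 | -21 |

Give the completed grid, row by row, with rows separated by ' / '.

Row 4: 1 + 7 + (-21) + ? = -32, so (4,1) = -19.
Column 3 must total -32; the given cells sum to -17, so (3,3) = -15.
Column 4: 3 + (-3) + (-21) + ? = -32, so (2,4) = -11.
The remaining cell in anti-diagonal is (3,2) = -32 − (-23) = -9.
Row 2: -13 + (-7) + (-11) + ? = -32, so (2,2) = -1.
Row 3 must total -32; the given cells sum to -27, so (3,1) = -5.
Column 1: -13 + (-5) + (-19) + ? = -32, so (1,1) = 5.
The remaining cell in column 2 is (1,2) = -32 − (-9) = -23.

5 -23 -17 3 / -13 -1 -7 -11 / -5 -9 -15 -3 / -19 1 7 -21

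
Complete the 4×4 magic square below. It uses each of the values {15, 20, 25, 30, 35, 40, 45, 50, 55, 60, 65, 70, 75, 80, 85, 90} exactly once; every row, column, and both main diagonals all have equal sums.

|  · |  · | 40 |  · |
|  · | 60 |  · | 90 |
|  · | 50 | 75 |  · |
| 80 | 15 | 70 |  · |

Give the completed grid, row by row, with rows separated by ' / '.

The 16 entries sum to 840, so each line sums to 840/4 = 210.
From row 4, 210 − (80 + 15 + 70) gives (4,4) = 45.
The remaining cell in column 2 is (1,2) = 210 − 125 = 85.
The remaining cell in column 3 is (2,3) = 210 − 185 = 25.
Using main diagonal: 60 + 75 + 45 + ? → (1,1) = 210 − 180 = 30.
Anti-diagonal: 25 + 50 + 80 + ? = 210, so (1,4) = 55.
Row 2: 60 + 25 + 90 + ? = 210, so (2,1) = 35.
The remaining cell in column 1 is (3,1) = 210 − 145 = 65.
Column 4: 55 + 90 + 45 + ? = 210, so (3,4) = 20.

30 85 40 55 / 35 60 25 90 / 65 50 75 20 / 80 15 70 45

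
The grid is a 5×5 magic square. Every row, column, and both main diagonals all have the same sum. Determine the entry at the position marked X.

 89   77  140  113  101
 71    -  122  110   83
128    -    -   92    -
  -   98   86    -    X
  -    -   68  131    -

137

Row 1 is complete and sums to 520; that is the magic constant.
The remaining cell in row 2 is (2,2) = 520 − 386 = 134.
Column 3 must total 520; the given cells sum to 416, so (3,3) = 104.
Column 4: 113 + 110 + 92 + 131 + ? = 520, so (4,4) = 74.
Main diagonal: 89 + 134 + 104 + 74 + ? = 520, so (5,5) = 119.
The remaining cell in anti-diagonal is (5,1) = 520 − 413 = 107.
Row 5 must total 520; the given cells sum to 425, so (5,2) = 95.
Column 1: 89 + 71 + 128 + 107 + ? = 520, so (4,1) = 125.
Column 2 needs 520; the known cells sum to 404, so (3,2) = 116.
The remaining cell in row 3 is (3,5) = 520 − 440 = 80.
Row 4 needs 520; the known cells sum to 383, so (4,5) = 137.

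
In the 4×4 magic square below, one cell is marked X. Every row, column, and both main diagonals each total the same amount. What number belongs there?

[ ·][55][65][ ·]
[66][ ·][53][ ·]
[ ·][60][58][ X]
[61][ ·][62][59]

Column 3 is complete and sums to 238; that is the magic constant.
The remaining cell in row 4 is (4,2) = 238 − 182 = 56.
Column 2 must total 238; the given cells sum to 171, so (2,2) = 67.
Main diagonal: 67 + 58 + 59 + ? = 238, so (1,1) = 54.
Anti-diagonal must total 238; the given cells sum to 174, so (1,4) = 64.
The remaining cell in row 2 is (2,4) = 238 − 186 = 52.
Using column 1: 54 + 66 + 61 + ? → (3,1) = 238 − 181 = 57.
From column 4, 238 − (64 + 52 + 59) gives (3,4) = 63.

63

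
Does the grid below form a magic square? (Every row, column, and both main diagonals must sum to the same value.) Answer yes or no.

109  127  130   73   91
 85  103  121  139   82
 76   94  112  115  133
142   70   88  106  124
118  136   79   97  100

Yes

Row 1: 109 + 127 + 130 + 73 + 91 = 530.
Row 2: 85 + 103 + 121 + 139 + 82 = 530.
Row 3: 76 + 94 + 112 + 115 + 133 = 530.
Row 4: 142 + 70 + 88 + 106 + 124 = 530.
Row 5: 118 + 136 + 79 + 97 + 100 = 530.
Column 1: 109 + 85 + 76 + 142 + 118 = 530.
Column 2: 127 + 103 + 94 + 70 + 136 = 530.
Column 3: 130 + 121 + 112 + 88 + 79 = 530.
Column 4: 73 + 139 + 115 + 106 + 97 = 530.
Column 5: 91 + 82 + 133 + 124 + 100 = 530.
Main diagonal: 109 + 103 + 112 + 106 + 100 = 530.
Anti-diagonal: 91 + 139 + 112 + 70 + 118 = 530.
All lines sum to 530.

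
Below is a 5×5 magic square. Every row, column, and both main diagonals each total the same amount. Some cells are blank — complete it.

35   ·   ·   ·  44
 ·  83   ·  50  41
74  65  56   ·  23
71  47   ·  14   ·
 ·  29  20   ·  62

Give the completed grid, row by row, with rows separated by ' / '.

Main diagonal is already complete: 35 + 83 + 56 + 14 + 62 = 250, so that is the magic constant.
Using row 3: 74 + 65 + 56 + 23 + ? → (3,4) = 250 − 218 = 32.
Using column 2: 83 + 65 + 47 + 29 + ? → (1,2) = 250 − 224 = 26.
Using column 5: 44 + 41 + 23 + 62 + ? → (4,5) = 250 − 170 = 80.
Using anti-diagonal: 44 + 50 + 56 + 47 + ? → (5,1) = 250 − 197 = 53.
The remaining cell in row 4 is (4,3) = 250 − 212 = 38.
The remaining cell in row 5 is (5,4) = 250 − 164 = 86.
The remaining cell in column 1 is (2,1) = 250 − 233 = 17.
Column 4 needs 250; the known cells sum to 182, so (1,4) = 68.
Row 1 must total 250; the given cells sum to 173, so (1,3) = 77.
From row 2, 250 − (17 + 83 + 50 + 41) gives (2,3) = 59.

35 26 77 68 44 / 17 83 59 50 41 / 74 65 56 32 23 / 71 47 38 14 80 / 53 29 20 86 62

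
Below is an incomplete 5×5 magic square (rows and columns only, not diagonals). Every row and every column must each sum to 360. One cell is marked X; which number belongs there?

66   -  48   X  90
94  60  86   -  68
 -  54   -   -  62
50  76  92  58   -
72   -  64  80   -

74

From row 2, 360 − (94 + 60 + 86 + 68) gives (2,4) = 52.
Row 4 needs 360; the known cells sum to 276, so (4,5) = 84.
From column 1, 360 − (66 + 94 + 50 + 72) gives (3,1) = 78.
Column 3 must total 360; the given cells sum to 290, so (3,3) = 70.
Column 5: 90 + 68 + 62 + 84 + ? = 360, so (5,5) = 56.
Row 3 needs 360; the known cells sum to 264, so (3,4) = 96.
Row 5 must total 360; the given cells sum to 272, so (5,2) = 88.
Column 2 must total 360; the given cells sum to 278, so (1,2) = 82.
Column 4 needs 360; the known cells sum to 286, so (1,4) = 74.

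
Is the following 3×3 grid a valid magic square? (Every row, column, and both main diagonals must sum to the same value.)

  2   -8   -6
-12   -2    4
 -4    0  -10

No — column 1 sums to -14 but main diagonal sums to -10.

Row 1: 2 + (-8) + (-6) = -12.
Row 2: -12 + (-2) + 4 = -10.
Row 3: -4 + 0 + (-10) = -14.
Column 1: 2 + (-12) + (-4) = -14.
Column 2: -8 + (-2) + 0 = -10.
Column 3: -6 + 4 + (-10) = -12.
Main diagonal: 2 + (-2) + (-10) = -10.
Anti-diagonal: -6 + (-2) + (-4) = -12.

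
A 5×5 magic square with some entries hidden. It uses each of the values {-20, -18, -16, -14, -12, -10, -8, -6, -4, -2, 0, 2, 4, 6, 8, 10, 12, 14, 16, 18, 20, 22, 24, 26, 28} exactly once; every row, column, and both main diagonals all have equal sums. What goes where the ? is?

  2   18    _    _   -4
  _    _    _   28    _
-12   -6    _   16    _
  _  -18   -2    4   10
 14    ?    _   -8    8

The 25 entries sum to 100, so each line sums to 100/5 = 20.
Row 4 must total 20; the given cells sum to -6, so (4,1) = 26.
Column 1 needs 20; the known cells sum to 30, so (2,1) = -10.
Using column 4: 28 + 16 + 4 + (-8) + ? → (1,4) = 20 − 40 = -20.
The remaining cell in anti-diagonal is (3,3) = 20 − 20 = 0.
Row 1 needs 20; the known cells sum to -4, so (1,3) = 24.
The remaining cell in row 3 is (3,5) = 20 − (-2) = 22.
Using column 5: -4 + 22 + 10 + 8 + ? → (2,5) = 20 − 36 = -16.
Using main diagonal: 2 + 0 + 4 + 8 + ? → (2,2) = 20 − 14 = 6.
Row 2 needs 20; the known cells sum to 8, so (2,3) = 12.
Column 2 must total 20; the given cells sum to 0, so (5,2) = 20.

20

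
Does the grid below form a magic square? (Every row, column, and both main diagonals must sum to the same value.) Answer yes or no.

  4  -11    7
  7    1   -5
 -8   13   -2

Row 1: 4 + (-11) + 7 = 0.
Row 2: 7 + 1 + (-5) = 3.
Row 3: -8 + 13 + (-2) = 3.
Column 1: 4 + 7 + (-8) = 3.
Column 2: -11 + 1 + 13 = 3.
Column 3: 7 + (-5) + (-2) = 0.
Main diagonal: 4 + 1 + (-2) = 3.
Anti-diagonal: 7 + 1 + (-8) = 0.

No — column 2 sums to 3 but row 1 sums to 0.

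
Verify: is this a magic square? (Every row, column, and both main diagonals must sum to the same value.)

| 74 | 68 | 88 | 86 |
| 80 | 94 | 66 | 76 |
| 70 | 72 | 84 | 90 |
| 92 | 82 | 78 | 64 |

Row 1: 74 + 68 + 88 + 86 = 316.
Row 2: 80 + 94 + 66 + 76 = 316.
Row 3: 70 + 72 + 84 + 90 = 316.
Row 4: 92 + 82 + 78 + 64 = 316.
Column 1: 74 + 80 + 70 + 92 = 316.
Column 2: 68 + 94 + 72 + 82 = 316.
Column 3: 88 + 66 + 84 + 78 = 316.
Column 4: 86 + 76 + 90 + 64 = 316.
Main diagonal: 74 + 94 + 84 + 64 = 316.
Anti-diagonal: 86 + 66 + 72 + 92 = 316.
All lines sum to 316.

Yes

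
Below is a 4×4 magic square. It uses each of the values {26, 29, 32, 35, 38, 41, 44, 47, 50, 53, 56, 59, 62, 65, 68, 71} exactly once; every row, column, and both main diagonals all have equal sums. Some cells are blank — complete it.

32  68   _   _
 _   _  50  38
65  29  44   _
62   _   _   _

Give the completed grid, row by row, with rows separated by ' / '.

32 68 41 53 / 35 71 50 38 / 65 29 44 56 / 62 26 59 47

The 16 entries sum to 776, so each line sums to 776/4 = 194.
From row 3, 194 − (65 + 29 + 44) gives (3,4) = 56.
Column 1 must total 194; the given cells sum to 159, so (2,1) = 35.
From anti-diagonal, 194 − (50 + 29 + 62) gives (1,4) = 53.
The remaining cell in row 1 is (1,3) = 194 − 153 = 41.
Using row 2: 35 + 50 + 38 + ? → (2,2) = 194 − 123 = 71.
The remaining cell in column 2 is (4,2) = 194 − 168 = 26.
The remaining cell in column 3 is (4,3) = 194 − 135 = 59.
The remaining cell in column 4 is (4,4) = 194 − 147 = 47.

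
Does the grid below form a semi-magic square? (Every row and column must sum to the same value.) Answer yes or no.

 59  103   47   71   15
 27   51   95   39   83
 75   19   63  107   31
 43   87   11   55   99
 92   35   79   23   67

Row 1: 59 + 103 + 47 + 71 + 15 = 295.
Row 2: 27 + 51 + 95 + 39 + 83 = 295.
Row 3: 75 + 19 + 63 + 107 + 31 = 295.
Row 4: 43 + 87 + 11 + 55 + 99 = 295.
Row 5: 92 + 35 + 79 + 23 + 67 = 296.
Column 1: 59 + 27 + 75 + 43 + 92 = 296.
Column 2: 103 + 51 + 19 + 87 + 35 = 295.
Column 3: 47 + 95 + 63 + 11 + 79 = 295.
Column 4: 71 + 39 + 107 + 55 + 23 = 295.
Column 5: 15 + 83 + 31 + 99 + 67 = 295.

No — row 4 sums to 295 but row 5 sums to 296.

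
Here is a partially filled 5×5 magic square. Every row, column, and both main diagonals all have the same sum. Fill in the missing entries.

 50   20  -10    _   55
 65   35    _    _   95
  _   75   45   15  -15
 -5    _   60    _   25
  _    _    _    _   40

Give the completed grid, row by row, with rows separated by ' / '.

Column 5 is already complete: 55 + 95 + -15 + 25 + 40 = 200, so that is the magic constant.
Row 1 needs 200; the known cells sum to 115, so (1,4) = 85.
The remaining cell in row 3 is (3,1) = 200 − 120 = 80.
The remaining cell in column 1 is (5,1) = 200 − 190 = 10.
Main diagonal needs 200; the known cells sum to 170, so (4,4) = 30.
From row 4, 200 − (-5 + 60 + 30 + 25) gives (4,2) = 90.
The remaining cell in column 2 is (5,2) = 200 − 220 = -20.
From anti-diagonal, 200 − (55 + 45 + 90 + 10) gives (2,4) = 0.
Row 2: 65 + 35 + 0 + 95 + ? = 200, so (2,3) = 5.
Using column 3: -10 + 5 + 45 + 60 + ? → (5,3) = 200 − 100 = 100.
Column 4: 85 + 0 + 15 + 30 + ? = 200, so (5,4) = 70.

50 20 -10 85 55 / 65 35 5 0 95 / 80 75 45 15 -15 / -5 90 60 30 25 / 10 -20 100 70 40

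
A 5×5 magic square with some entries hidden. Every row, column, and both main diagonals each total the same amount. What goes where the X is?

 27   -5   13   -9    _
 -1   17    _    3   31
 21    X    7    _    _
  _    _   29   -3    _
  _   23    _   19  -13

Main diagonal is complete and sums to 35; that is the magic constant.
Row 1: 27 + (-5) + 13 + (-9) + ? = 35, so (1,5) = 9.
Row 2: -1 + 17 + 3 + 31 + ? = 35, so (2,3) = -15.
Using column 3: 13 + (-15) + 7 + 29 + ? → (5,3) = 35 − 34 = 1.
Column 4: -9 + 3 + (-3) + 19 + ? = 35, so (3,4) = 25.
Using row 5: 23 + 1 + 19 + (-13) + ? → (5,1) = 35 − 30 = 5.
Column 1: 27 + (-1) + 21 + 5 + ? = 35, so (4,1) = -17.
Anti-diagonal needs 35; the known cells sum to 24, so (4,2) = 11.
Row 4 must total 35; the given cells sum to 20, so (4,5) = 15.
Column 2 must total 35; the given cells sum to 46, so (3,2) = -11.

-11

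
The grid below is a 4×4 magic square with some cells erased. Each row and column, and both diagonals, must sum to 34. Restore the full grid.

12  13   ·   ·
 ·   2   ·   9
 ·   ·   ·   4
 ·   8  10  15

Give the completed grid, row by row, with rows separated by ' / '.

12 13 3 6 / 7 2 16 9 / 14 11 5 4 / 1 8 10 15

Row 4 needs 34; the known cells sum to 33, so (4,1) = 1.
Column 2 must total 34; the given cells sum to 23, so (3,2) = 11.
Column 4: 9 + 4 + 15 + ? = 34, so (1,4) = 6.
The remaining cell in main diagonal is (3,3) = 34 − 29 = 5.
Anti-diagonal needs 34; the known cells sum to 18, so (2,3) = 16.
Row 1 must total 34; the given cells sum to 31, so (1,3) = 3.
Row 2 must total 34; the given cells sum to 27, so (2,1) = 7.
Using row 3: 11 + 5 + 4 + ? → (3,1) = 34 − 20 = 14.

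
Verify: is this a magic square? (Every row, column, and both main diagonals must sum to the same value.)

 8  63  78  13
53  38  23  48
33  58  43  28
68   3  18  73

Yes

Row 1: 8 + 63 + 78 + 13 = 162.
Row 2: 53 + 38 + 23 + 48 = 162.
Row 3: 33 + 58 + 43 + 28 = 162.
Row 4: 68 + 3 + 18 + 73 = 162.
Column 1: 8 + 53 + 33 + 68 = 162.
Column 2: 63 + 38 + 58 + 3 = 162.
Column 3: 78 + 23 + 43 + 18 = 162.
Column 4: 13 + 48 + 28 + 73 = 162.
Main diagonal: 8 + 38 + 43 + 73 = 162.
Anti-diagonal: 13 + 23 + 58 + 68 = 162.
All lines sum to 162.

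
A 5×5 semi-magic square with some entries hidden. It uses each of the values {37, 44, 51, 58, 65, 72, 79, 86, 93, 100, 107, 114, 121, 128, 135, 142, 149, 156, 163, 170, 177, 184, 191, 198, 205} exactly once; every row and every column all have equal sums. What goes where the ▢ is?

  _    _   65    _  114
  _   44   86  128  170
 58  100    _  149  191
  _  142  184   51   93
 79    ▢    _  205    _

121

The 25 entries sum to 3025, so each line sums to 3025/5 = 605.
The remaining cell in row 2 is (2,1) = 605 − 428 = 177.
Row 3: 58 + 100 + 149 + 191 + ? = 605, so (3,3) = 107.
Row 4 must total 605; the given cells sum to 470, so (4,1) = 135.
From column 1, 605 − (177 + 58 + 135 + 79) gives (1,1) = 156.
Column 3 needs 605; the known cells sum to 442, so (5,3) = 163.
Column 4 needs 605; the known cells sum to 533, so (1,4) = 72.
From column 5, 605 − (114 + 170 + 191 + 93) gives (5,5) = 37.
Using row 1: 156 + 65 + 72 + 114 + ? → (1,2) = 605 − 407 = 198.
Row 5: 79 + 163 + 205 + 37 + ? = 605, so (5,2) = 121.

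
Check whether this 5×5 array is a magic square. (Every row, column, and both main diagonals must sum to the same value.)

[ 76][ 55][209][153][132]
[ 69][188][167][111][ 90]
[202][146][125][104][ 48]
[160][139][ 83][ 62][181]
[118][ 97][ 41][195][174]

Yes

Row 1: 76 + 55 + 209 + 153 + 132 = 625.
Row 2: 69 + 188 + 167 + 111 + 90 = 625.
Row 3: 202 + 146 + 125 + 104 + 48 = 625.
Row 4: 160 + 139 + 83 + 62 + 181 = 625.
Row 5: 118 + 97 + 41 + 195 + 174 = 625.
Column 1: 76 + 69 + 202 + 160 + 118 = 625.
Column 2: 55 + 188 + 146 + 139 + 97 = 625.
Column 3: 209 + 167 + 125 + 83 + 41 = 625.
Column 4: 153 + 111 + 104 + 62 + 195 = 625.
Column 5: 132 + 90 + 48 + 181 + 174 = 625.
Main diagonal: 76 + 188 + 125 + 62 + 174 = 625.
Anti-diagonal: 132 + 111 + 125 + 139 + 118 = 625.
All lines sum to 625.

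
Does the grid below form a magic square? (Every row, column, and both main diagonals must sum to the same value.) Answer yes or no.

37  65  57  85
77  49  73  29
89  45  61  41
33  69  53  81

No — row 1 sums to 244 but row 3 sums to 236.

Row 1: 37 + 65 + 57 + 85 = 244.
Row 2: 77 + 49 + 73 + 29 = 228.
Row 3: 89 + 45 + 61 + 41 = 236.
Row 4: 33 + 69 + 53 + 81 = 236.
Column 1: 37 + 77 + 89 + 33 = 236.
Column 2: 65 + 49 + 45 + 69 = 228.
Column 3: 57 + 73 + 61 + 53 = 244.
Column 4: 85 + 29 + 41 + 81 = 236.
Main diagonal: 37 + 49 + 61 + 81 = 228.
Anti-diagonal: 85 + 73 + 45 + 33 = 236.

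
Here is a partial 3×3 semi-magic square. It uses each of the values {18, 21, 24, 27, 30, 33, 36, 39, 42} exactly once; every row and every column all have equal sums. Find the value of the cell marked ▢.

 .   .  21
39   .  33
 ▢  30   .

24

The 9 entries sum to 270, so each line sums to 270/3 = 90.
Using row 2: 39 + 33 + ? → (2,2) = 90 − 72 = 18.
Column 2: 18 + 30 + ? = 90, so (1,2) = 42.
The remaining cell in column 3 is (3,3) = 90 − 54 = 36.
The remaining cell in row 1 is (1,1) = 90 − 63 = 27.
Row 3 must total 90; the given cells sum to 66, so (3,1) = 24.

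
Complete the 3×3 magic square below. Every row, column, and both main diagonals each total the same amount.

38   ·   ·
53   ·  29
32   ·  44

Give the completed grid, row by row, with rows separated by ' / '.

Column 1 is already complete: 38 + 53 + 32 = 123, so that is the magic constant.
Using row 2: 53 + 29 + ? → (2,2) = 123 − 82 = 41.
Row 3: 32 + 44 + ? = 123, so (3,2) = 47.
Column 2: 41 + 47 + ? = 123, so (1,2) = 35.
Column 3: 29 + 44 + ? = 123, so (1,3) = 50.

38 35 50 / 53 41 29 / 32 47 44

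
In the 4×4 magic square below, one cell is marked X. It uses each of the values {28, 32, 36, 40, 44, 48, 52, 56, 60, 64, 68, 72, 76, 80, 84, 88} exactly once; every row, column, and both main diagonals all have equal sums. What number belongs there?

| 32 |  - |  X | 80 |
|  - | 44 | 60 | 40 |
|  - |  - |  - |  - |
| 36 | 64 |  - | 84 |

The 16 entries sum to 928, so each line sums to 928/4 = 232.
Using row 2: 44 + 60 + 40 + ? → (2,1) = 232 − 144 = 88.
Row 4: 36 + 64 + 84 + ? = 232, so (4,3) = 48.
Column 1: 32 + 88 + 36 + ? = 232, so (3,1) = 76.
Column 4 must total 232; the given cells sum to 204, so (3,4) = 28.
Main diagonal must total 232; the given cells sum to 160, so (3,3) = 72.
From anti-diagonal, 232 − (80 + 60 + 36) gives (3,2) = 56.
Column 2 must total 232; the given cells sum to 164, so (1,2) = 68.
Column 3: 60 + 72 + 48 + ? = 232, so (1,3) = 52.

52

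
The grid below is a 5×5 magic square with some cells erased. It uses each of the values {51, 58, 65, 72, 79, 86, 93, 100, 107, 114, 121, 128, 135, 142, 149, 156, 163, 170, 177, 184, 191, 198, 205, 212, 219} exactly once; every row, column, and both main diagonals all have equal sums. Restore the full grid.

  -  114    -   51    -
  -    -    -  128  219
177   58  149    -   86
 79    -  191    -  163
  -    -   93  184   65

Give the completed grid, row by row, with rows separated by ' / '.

The 25 entries sum to 3375, so each line sums to 3375/5 = 675.
Row 3: 177 + 58 + 149 + 86 + ? = 675, so (3,4) = 205.
Column 4 needs 675; the known cells sum to 568, so (4,4) = 107.
Using column 5: 219 + 86 + 163 + 65 + ? → (1,5) = 675 − 533 = 142.
From row 4, 675 − (79 + 191 + 107 + 163) gives (4,2) = 135.
The remaining cell in anti-diagonal is (5,1) = 675 − 554 = 121.
Row 5 must total 675; the given cells sum to 463, so (5,2) = 212.
The remaining cell in column 2 is (2,2) = 675 − 519 = 156.
Main diagonal: 156 + 149 + 107 + 65 + ? = 675, so (1,1) = 198.
Row 1 must total 675; the given cells sum to 505, so (1,3) = 170.
Column 1 must total 675; the given cells sum to 575, so (2,1) = 100.
Column 3: 170 + 149 + 191 + 93 + ? = 675, so (2,3) = 72.

198 114 170 51 142 / 100 156 72 128 219 / 177 58 149 205 86 / 79 135 191 107 163 / 121 212 93 184 65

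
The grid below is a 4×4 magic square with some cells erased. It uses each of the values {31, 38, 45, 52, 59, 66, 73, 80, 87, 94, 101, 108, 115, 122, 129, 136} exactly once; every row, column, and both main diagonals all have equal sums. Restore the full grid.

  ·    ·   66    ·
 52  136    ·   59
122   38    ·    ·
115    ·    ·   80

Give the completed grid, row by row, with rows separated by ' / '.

The 16 entries sum to 1336, so each line sums to 1336/4 = 334.
Row 2: 52 + 136 + 59 + ? = 334, so (2,3) = 87.
From column 1, 334 − (52 + 122 + 115) gives (1,1) = 45.
Main diagonal: 45 + 136 + 80 + ? = 334, so (3,3) = 73.
Anti-diagonal: 87 + 38 + 115 + ? = 334, so (1,4) = 94.
The remaining cell in row 1 is (1,2) = 334 − 205 = 129.
The remaining cell in row 3 is (3,4) = 334 − 233 = 101.
Column 2 must total 334; the given cells sum to 303, so (4,2) = 31.
From column 3, 334 − (66 + 87 + 73) gives (4,3) = 108.

45 129 66 94 / 52 136 87 59 / 122 38 73 101 / 115 31 108 80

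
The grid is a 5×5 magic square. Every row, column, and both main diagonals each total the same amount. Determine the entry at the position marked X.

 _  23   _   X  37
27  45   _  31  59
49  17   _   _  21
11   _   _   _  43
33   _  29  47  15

19

Column 5 is complete and sums to 175; that is the magic constant.
Row 2: 27 + 45 + 31 + 59 + ? = 175, so (2,3) = 13.
From row 5, 175 − (33 + 29 + 47 + 15) gives (5,2) = 51.
The remaining cell in column 1 is (1,1) = 175 − 120 = 55.
The remaining cell in column 2 is (4,2) = 175 − 136 = 39.
Anti-diagonal must total 175; the given cells sum to 140, so (3,3) = 35.
Row 3: 49 + 17 + 35 + 21 + ? = 175, so (3,4) = 53.
Main diagonal: 55 + 45 + 35 + 15 + ? = 175, so (4,4) = 25.
Row 4 must total 175; the given cells sum to 118, so (4,3) = 57.
Using column 3: 13 + 35 + 57 + 29 + ? → (1,3) = 175 − 134 = 41.
Column 4 must total 175; the given cells sum to 156, so (1,4) = 19.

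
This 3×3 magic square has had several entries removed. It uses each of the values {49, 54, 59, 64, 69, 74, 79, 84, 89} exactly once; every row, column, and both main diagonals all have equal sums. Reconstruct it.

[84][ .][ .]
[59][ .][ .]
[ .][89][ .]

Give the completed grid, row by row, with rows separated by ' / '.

The 9 entries sum to 621, so each line sums to 621/3 = 207.
Column 1 needs 207; the known cells sum to 143, so (3,1) = 64.
Using row 3: 64 + 89 + ? → (3,3) = 207 − 153 = 54.
Using main diagonal: 84 + 54 + ? → (2,2) = 207 − 138 = 69.
The remaining cell in anti-diagonal is (1,3) = 207 − 133 = 74.
Row 1: 84 + 74 + ? = 207, so (1,2) = 49.
Row 2 must total 207; the given cells sum to 128, so (2,3) = 79.

84 49 74 / 59 69 79 / 64 89 54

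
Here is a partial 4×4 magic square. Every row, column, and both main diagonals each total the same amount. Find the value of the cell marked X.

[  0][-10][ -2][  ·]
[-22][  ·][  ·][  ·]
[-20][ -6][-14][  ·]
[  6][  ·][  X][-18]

Column 1 is complete and sums to -36; that is the magic constant.
Row 1 must total -36; the given cells sum to -12, so (1,4) = -24.
Using row 3: -20 + (-6) + (-14) + ? → (3,4) = -36 − (-40) = 4.
Column 4: -24 + 4 + (-18) + ? = -36, so (2,4) = 2.
From main diagonal, -36 − (0 + (-14) + (-18)) gives (2,2) = -4.
Anti-diagonal must total -36; the given cells sum to -24, so (2,3) = -12.
Column 2 needs -36; the known cells sum to -20, so (4,2) = -16.
From column 3, -36 − (-2 + (-12) + (-14)) gives (4,3) = -8.

-8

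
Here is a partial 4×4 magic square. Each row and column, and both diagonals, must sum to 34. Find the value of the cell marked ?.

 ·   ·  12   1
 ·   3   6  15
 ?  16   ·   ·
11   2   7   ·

5

Row 2: 3 + 6 + 15 + ? = 34, so (2,1) = 10.
Row 4 must total 34; the given cells sum to 20, so (4,4) = 14.
Column 2 needs 34; the known cells sum to 21, so (1,2) = 13.
Column 3: 12 + 6 + 7 + ? = 34, so (3,3) = 9.
Column 4 must total 34; the given cells sum to 30, so (3,4) = 4.
Main diagonal must total 34; the given cells sum to 26, so (1,1) = 8.
Row 3 needs 34; the known cells sum to 29, so (3,1) = 5.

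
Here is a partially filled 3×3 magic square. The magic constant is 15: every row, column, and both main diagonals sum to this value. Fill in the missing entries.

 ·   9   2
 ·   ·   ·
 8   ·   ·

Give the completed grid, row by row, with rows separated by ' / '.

The remaining cell in row 1 is (1,1) = 15 − 11 = 4.
Column 1 needs 15; the known cells sum to 12, so (2,1) = 3.
Anti-diagonal: 2 + 8 + ? = 15, so (2,2) = 5.
The remaining cell in row 2 is (2,3) = 15 − 8 = 7.
The remaining cell in column 2 is (3,2) = 15 − 14 = 1.
From column 3, 15 − (2 + 7) gives (3,3) = 6.

4 9 2 / 3 5 7 / 8 1 6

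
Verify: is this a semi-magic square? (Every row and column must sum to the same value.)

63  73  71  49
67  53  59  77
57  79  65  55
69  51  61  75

Yes

Row 1: 63 + 73 + 71 + 49 = 256.
Row 2: 67 + 53 + 59 + 77 = 256.
Row 3: 57 + 79 + 65 + 55 = 256.
Row 4: 69 + 51 + 61 + 75 = 256.
Column 1: 63 + 67 + 57 + 69 = 256.
Column 2: 73 + 53 + 79 + 51 = 256.
Column 3: 71 + 59 + 65 + 61 = 256.
Column 4: 49 + 77 + 55 + 75 = 256.
All lines sum to 256.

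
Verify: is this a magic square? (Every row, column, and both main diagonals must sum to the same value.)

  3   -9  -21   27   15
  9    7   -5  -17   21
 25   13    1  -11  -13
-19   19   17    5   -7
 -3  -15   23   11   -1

Row 1: 3 + (-9) + (-21) + 27 + 15 = 15.
Row 2: 9 + 7 + (-5) + (-17) + 21 = 15.
Row 3: 25 + 13 + 1 + (-11) + (-13) = 15.
Row 4: -19 + 19 + 17 + 5 + (-7) = 15.
Row 5: -3 + (-15) + 23 + 11 + (-1) = 15.
Column 1: 3 + 9 + 25 + (-19) + (-3) = 15.
Column 2: -9 + 7 + 13 + 19 + (-15) = 15.
Column 3: -21 + (-5) + 1 + 17 + 23 = 15.
Column 4: 27 + (-17) + (-11) + 5 + 11 = 15.
Column 5: 15 + 21 + (-13) + (-7) + (-1) = 15.
Main diagonal: 3 + 7 + 1 + 5 + (-1) = 15.
Anti-diagonal: 15 + (-17) + 1 + 19 + (-3) = 15.
All lines sum to 15.

Yes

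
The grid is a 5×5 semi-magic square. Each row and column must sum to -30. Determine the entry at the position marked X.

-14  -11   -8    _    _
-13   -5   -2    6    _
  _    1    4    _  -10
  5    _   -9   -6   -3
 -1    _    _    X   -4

Row 2 needs -30; the known cells sum to -14, so (2,5) = -16.
Using row 4: 5 + (-9) + (-6) + (-3) + ? → (4,2) = -30 − (-13) = -17.
Using column 1: -14 + (-13) + 5 + (-1) + ? → (3,1) = -30 − (-23) = -7.
Column 2: -11 + (-5) + 1 + (-17) + ? = -30, so (5,2) = 2.
Column 3 needs -30; the known cells sum to -15, so (5,3) = -15.
The remaining cell in column 5 is (1,5) = -30 − (-33) = 3.
Row 1: -14 + (-11) + (-8) + 3 + ? = -30, so (1,4) = 0.
Using row 3: -7 + 1 + 4 + (-10) + ? → (3,4) = -30 − (-12) = -18.
The remaining cell in row 5 is (5,4) = -30 − (-18) = -12.

-12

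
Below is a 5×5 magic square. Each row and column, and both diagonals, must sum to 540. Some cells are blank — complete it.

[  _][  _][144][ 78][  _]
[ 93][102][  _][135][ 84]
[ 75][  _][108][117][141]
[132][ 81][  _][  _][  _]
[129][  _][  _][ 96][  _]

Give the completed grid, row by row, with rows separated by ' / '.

111 120 144 78 87 / 93 102 126 135 84 / 75 99 108 117 141 / 132 81 90 114 123 / 129 138 72 96 105

The remaining cell in row 2 is (2,3) = 540 − 414 = 126.
Row 3 needs 540; the known cells sum to 441, so (3,2) = 99.
Column 1: 93 + 75 + 132 + 129 + ? = 540, so (1,1) = 111.
Column 4: 78 + 135 + 117 + 96 + ? = 540, so (4,4) = 114.
Main diagonal must total 540; the given cells sum to 435, so (5,5) = 105.
The remaining cell in anti-diagonal is (1,5) = 540 − 453 = 87.
Row 1: 111 + 144 + 78 + 87 + ? = 540, so (1,2) = 120.
Column 2: 120 + 102 + 99 + 81 + ? = 540, so (5,2) = 138.
The remaining cell in column 5 is (4,5) = 540 − 417 = 123.
Row 4 must total 540; the given cells sum to 450, so (4,3) = 90.
Row 5: 129 + 138 + 96 + 105 + ? = 540, so (5,3) = 72.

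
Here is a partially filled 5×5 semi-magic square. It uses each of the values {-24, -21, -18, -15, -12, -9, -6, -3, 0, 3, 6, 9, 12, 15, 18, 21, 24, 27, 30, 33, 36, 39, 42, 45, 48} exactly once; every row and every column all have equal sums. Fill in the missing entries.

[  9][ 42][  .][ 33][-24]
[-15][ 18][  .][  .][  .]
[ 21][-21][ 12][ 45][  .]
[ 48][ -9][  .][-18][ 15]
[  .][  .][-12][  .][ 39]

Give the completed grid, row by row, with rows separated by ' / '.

9 42 0 33 -24 / -15 18 36 -6 27 / 21 -21 12 45 3 / 48 -9 24 -18 15 / -3 30 -12 6 39

The 25 entries sum to 300, so each line sums to 300/5 = 60.
Row 1: 9 + 42 + 33 + (-24) + ? = 60, so (1,3) = 0.
Row 3 must total 60; the given cells sum to 57, so (3,5) = 3.
The remaining cell in row 4 is (4,3) = 60 − 36 = 24.
Column 1 needs 60; the known cells sum to 63, so (5,1) = -3.
Using column 2: 42 + 18 + (-21) + (-9) + ? → (5,2) = 60 − 30 = 30.
Column 3 must total 60; the given cells sum to 24, so (2,3) = 36.
The remaining cell in column 5 is (2,5) = 60 − 33 = 27.
Row 2 needs 60; the known cells sum to 66, so (2,4) = -6.
From row 5, 60 − (-3 + 30 + (-12) + 39) gives (5,4) = 6.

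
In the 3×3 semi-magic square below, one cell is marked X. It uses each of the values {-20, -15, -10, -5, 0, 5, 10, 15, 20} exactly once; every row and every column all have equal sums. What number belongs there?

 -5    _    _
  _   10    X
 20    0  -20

5

The 9 entries sum to 0, so each line sums to 0/3 = 0.
Column 1 needs 0; the known cells sum to 15, so (2,1) = -15.
Using column 2: 10 + 0 + ? → (1,2) = 0 − 10 = -10.
Using row 1: -5 + (-10) + ? → (1,3) = 0 − (-15) = 15.
The remaining cell in row 2 is (2,3) = 0 − (-5) = 5.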